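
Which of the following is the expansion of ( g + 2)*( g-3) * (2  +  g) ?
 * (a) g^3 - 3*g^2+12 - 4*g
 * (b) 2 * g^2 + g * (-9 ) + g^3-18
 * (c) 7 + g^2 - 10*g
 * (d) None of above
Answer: d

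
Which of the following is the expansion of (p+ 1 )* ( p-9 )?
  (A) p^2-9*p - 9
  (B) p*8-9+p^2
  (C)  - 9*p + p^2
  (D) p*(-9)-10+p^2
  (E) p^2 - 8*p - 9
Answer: E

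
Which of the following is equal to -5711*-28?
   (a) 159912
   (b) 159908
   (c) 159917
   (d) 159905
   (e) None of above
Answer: b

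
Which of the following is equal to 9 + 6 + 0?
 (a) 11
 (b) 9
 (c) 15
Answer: c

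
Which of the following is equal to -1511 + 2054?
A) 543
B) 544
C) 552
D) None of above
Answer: A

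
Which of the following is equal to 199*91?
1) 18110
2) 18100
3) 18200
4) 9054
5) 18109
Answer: 5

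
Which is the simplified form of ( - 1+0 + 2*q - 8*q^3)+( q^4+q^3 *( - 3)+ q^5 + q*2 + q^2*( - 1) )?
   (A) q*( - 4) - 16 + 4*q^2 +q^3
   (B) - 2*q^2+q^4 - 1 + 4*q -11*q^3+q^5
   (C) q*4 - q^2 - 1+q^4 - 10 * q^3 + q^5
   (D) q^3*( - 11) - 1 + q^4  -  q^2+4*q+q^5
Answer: D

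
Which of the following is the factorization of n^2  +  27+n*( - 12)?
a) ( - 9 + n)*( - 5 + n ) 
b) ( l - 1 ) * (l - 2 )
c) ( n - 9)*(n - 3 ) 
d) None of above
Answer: c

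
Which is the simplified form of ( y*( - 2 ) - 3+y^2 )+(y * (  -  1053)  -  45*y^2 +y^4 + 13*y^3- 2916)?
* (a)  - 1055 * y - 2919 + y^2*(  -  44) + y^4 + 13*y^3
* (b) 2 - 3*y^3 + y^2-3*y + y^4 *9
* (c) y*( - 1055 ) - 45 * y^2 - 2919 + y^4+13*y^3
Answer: a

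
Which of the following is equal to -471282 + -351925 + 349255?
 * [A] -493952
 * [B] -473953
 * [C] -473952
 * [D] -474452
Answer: C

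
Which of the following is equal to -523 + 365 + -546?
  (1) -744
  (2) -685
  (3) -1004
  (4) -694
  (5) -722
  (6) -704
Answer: 6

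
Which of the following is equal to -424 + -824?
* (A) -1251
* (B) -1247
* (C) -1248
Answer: C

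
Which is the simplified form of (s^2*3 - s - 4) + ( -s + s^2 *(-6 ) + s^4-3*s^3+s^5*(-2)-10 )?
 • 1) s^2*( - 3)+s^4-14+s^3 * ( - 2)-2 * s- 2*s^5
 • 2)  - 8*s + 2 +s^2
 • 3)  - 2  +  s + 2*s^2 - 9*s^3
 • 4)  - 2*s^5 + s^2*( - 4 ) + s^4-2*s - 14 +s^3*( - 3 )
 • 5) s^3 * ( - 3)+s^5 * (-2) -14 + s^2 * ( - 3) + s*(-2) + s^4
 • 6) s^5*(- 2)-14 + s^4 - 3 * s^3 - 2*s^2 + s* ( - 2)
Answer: 5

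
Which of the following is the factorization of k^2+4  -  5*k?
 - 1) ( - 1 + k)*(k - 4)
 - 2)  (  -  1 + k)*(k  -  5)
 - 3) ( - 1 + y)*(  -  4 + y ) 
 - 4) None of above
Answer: 1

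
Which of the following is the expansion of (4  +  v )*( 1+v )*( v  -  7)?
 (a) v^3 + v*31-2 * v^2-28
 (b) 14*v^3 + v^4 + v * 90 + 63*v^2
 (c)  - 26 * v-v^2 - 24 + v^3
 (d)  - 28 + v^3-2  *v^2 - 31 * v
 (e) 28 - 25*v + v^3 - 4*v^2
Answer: d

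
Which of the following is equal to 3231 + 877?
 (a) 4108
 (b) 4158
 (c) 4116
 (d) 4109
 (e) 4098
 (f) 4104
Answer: a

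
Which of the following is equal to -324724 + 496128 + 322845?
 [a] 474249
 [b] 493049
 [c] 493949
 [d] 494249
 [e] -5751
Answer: d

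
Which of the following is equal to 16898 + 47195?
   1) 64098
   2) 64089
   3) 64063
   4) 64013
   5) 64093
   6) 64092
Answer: 5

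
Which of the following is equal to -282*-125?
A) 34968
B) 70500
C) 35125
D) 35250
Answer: D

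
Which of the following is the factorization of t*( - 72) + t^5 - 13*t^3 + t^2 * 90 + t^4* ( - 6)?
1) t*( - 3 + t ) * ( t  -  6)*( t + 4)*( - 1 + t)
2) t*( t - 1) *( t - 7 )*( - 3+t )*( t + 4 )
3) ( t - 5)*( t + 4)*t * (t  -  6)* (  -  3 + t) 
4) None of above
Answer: 1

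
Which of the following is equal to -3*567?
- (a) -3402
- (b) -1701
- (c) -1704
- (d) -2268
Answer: b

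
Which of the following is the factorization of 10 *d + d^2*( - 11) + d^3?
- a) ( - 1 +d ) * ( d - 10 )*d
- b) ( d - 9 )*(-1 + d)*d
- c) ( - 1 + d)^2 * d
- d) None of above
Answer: a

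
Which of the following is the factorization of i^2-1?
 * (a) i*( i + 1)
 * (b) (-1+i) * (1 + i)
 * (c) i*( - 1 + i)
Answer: b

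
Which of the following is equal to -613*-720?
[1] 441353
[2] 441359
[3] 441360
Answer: 3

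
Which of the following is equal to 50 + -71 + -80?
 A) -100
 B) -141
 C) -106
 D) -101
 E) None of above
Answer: D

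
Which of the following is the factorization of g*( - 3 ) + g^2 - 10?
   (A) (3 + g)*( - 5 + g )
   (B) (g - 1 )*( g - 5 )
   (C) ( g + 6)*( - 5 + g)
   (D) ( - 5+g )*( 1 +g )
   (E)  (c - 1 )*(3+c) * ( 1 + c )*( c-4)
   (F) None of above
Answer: F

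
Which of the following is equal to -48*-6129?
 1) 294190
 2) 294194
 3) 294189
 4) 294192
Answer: 4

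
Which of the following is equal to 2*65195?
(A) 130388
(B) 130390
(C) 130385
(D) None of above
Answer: B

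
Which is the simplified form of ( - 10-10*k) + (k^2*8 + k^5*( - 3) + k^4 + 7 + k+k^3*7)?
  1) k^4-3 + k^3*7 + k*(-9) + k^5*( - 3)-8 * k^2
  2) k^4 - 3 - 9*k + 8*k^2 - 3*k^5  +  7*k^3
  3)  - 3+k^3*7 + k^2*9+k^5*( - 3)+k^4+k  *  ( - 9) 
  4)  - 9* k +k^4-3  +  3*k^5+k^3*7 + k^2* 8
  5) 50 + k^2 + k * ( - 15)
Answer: 2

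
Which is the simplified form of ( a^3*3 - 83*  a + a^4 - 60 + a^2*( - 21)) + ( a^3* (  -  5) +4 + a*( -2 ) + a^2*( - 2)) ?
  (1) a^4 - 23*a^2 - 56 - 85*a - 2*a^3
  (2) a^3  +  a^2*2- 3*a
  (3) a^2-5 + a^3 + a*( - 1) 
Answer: 1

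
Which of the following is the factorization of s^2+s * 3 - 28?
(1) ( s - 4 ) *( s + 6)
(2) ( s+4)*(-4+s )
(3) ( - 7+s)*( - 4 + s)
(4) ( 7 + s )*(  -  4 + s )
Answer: 4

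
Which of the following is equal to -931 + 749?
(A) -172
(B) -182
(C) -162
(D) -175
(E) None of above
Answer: B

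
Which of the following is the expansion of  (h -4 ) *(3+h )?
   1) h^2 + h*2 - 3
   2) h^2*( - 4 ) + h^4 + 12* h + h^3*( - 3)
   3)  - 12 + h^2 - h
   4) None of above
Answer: 3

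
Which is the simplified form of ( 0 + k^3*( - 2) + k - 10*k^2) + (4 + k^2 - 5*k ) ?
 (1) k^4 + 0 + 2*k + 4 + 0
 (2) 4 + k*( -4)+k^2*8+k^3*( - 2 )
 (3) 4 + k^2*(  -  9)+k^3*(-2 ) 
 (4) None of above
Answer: 4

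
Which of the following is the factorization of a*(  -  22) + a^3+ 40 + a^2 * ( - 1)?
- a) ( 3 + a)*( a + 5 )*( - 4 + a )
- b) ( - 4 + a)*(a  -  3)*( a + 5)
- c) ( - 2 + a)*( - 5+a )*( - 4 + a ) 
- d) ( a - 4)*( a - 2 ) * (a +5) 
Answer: d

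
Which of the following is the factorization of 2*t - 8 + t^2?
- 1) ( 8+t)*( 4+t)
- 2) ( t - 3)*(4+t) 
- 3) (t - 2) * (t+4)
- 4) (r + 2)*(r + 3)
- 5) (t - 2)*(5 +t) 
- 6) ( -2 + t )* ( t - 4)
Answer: 3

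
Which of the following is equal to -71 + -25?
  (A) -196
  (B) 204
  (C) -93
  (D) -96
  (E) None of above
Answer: D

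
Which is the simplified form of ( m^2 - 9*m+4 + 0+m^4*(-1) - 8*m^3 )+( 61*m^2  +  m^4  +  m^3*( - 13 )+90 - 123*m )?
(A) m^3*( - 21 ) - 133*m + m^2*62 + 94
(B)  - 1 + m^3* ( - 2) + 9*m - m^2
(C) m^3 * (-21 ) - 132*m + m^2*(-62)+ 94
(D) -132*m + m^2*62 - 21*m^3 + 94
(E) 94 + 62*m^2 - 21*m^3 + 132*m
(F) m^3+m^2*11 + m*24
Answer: D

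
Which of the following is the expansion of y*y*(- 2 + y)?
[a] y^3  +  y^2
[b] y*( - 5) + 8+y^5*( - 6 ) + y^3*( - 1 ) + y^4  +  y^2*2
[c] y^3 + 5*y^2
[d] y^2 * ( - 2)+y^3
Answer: d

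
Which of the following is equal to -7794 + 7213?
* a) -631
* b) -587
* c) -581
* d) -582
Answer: c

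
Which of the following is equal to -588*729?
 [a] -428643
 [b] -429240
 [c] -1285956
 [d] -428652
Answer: d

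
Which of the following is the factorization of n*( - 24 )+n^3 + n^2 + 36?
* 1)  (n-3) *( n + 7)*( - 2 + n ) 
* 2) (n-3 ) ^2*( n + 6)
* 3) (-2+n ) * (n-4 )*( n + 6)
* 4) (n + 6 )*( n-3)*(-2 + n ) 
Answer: 4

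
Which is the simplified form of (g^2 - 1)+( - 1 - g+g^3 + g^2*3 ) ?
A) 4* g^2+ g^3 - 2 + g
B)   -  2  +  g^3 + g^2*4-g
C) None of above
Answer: B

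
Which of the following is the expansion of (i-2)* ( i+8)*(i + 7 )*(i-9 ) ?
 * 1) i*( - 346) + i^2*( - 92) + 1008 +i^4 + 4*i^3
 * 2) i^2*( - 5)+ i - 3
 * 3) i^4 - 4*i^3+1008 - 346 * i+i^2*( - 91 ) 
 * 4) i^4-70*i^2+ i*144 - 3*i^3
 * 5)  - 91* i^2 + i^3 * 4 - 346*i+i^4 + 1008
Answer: 5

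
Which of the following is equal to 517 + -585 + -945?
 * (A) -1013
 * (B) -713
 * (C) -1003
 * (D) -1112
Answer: A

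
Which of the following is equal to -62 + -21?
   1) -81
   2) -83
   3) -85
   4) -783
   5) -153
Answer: 2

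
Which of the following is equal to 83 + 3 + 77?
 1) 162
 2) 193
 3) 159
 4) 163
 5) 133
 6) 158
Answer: 4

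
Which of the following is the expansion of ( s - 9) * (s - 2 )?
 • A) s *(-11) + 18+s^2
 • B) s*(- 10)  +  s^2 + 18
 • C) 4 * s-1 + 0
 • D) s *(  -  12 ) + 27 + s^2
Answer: A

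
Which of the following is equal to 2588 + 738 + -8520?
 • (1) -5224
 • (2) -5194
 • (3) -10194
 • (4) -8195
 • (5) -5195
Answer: 2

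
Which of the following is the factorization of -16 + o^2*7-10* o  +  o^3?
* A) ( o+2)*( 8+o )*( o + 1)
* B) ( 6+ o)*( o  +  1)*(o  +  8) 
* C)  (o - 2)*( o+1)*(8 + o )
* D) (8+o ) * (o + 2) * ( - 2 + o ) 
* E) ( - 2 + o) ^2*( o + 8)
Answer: C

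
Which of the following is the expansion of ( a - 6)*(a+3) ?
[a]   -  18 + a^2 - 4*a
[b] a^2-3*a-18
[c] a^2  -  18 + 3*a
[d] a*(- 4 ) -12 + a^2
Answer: b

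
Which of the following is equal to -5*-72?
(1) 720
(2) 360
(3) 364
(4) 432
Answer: 2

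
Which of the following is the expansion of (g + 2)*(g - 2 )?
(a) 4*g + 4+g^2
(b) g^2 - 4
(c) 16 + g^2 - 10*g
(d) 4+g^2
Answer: b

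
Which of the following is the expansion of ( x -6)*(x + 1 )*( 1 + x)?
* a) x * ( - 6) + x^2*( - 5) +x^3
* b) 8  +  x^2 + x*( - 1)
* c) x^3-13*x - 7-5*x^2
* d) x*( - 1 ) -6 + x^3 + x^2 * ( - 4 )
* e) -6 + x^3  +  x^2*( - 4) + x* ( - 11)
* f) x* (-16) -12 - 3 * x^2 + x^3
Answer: e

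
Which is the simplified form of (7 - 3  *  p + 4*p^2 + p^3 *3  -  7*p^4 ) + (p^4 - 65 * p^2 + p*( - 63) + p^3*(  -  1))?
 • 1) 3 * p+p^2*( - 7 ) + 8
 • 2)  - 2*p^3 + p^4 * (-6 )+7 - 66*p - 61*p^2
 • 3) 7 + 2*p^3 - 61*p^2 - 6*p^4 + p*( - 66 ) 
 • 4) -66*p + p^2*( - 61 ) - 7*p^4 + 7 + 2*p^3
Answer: 3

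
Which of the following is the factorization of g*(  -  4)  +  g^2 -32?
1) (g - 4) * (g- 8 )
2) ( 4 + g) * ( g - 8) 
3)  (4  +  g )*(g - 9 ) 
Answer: 2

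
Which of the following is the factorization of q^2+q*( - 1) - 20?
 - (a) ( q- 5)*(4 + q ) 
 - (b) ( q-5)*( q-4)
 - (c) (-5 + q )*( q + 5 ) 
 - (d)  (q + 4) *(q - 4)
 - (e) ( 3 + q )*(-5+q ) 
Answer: a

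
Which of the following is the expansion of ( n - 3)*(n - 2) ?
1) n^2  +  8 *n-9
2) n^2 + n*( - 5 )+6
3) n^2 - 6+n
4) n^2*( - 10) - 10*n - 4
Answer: 2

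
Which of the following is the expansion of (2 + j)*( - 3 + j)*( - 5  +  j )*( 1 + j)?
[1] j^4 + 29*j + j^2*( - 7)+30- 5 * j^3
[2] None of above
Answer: 1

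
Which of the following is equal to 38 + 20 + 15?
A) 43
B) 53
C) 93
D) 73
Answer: D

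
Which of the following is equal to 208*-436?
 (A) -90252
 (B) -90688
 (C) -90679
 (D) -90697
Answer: B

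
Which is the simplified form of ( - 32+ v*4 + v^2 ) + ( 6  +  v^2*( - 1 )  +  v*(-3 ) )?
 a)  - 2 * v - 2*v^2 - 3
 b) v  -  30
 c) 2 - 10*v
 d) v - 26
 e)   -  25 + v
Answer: d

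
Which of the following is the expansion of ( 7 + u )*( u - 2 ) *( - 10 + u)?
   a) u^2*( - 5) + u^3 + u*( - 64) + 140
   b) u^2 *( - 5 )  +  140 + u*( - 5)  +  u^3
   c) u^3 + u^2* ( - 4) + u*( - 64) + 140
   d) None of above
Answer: a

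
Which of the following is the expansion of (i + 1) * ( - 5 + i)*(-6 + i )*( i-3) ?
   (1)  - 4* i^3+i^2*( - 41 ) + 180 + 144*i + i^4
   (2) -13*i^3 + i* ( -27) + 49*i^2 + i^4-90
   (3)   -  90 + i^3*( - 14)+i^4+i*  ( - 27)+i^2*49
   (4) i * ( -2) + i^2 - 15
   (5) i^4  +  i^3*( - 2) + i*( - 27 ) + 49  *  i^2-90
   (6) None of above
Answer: 2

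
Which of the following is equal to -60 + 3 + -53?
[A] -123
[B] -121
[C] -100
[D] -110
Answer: D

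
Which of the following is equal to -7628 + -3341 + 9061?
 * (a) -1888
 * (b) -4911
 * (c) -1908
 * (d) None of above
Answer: c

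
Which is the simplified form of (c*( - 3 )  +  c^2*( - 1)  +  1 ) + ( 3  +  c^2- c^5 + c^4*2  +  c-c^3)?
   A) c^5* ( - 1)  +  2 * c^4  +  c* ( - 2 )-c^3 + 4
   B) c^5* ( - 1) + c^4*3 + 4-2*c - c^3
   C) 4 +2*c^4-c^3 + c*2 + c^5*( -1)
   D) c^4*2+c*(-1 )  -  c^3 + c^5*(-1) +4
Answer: A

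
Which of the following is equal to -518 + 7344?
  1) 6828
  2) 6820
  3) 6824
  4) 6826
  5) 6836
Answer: 4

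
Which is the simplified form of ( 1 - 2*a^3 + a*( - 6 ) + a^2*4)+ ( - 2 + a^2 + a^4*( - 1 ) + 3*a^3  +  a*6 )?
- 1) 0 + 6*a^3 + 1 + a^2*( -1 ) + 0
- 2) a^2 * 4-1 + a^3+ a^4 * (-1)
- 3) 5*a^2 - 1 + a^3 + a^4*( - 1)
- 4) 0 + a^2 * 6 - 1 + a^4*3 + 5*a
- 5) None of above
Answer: 3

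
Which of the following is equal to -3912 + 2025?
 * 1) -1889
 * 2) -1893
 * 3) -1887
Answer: 3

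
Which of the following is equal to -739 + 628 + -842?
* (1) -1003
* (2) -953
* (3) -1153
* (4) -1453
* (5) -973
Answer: 2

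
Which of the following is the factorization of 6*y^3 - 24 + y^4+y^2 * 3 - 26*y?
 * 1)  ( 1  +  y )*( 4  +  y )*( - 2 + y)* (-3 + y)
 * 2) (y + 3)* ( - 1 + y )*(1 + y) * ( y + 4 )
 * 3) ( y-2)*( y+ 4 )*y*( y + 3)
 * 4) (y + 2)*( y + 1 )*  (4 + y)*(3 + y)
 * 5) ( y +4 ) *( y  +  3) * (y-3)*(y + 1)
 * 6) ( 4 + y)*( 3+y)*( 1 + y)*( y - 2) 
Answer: 6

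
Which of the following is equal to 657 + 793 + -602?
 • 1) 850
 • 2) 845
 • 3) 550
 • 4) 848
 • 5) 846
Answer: 4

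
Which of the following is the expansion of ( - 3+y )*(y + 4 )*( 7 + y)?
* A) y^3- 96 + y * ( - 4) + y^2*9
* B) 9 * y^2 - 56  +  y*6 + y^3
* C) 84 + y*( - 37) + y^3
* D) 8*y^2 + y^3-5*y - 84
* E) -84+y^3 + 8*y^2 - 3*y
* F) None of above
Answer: D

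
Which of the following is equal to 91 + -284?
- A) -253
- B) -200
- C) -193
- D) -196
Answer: C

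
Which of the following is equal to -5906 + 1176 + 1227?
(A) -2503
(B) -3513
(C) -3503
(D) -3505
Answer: C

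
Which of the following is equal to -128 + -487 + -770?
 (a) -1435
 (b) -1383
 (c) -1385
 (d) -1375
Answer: c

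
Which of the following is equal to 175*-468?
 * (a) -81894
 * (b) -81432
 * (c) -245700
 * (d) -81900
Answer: d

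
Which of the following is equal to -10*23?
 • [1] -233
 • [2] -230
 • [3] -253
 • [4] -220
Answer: 2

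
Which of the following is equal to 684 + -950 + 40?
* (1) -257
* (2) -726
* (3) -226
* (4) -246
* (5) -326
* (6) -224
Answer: 3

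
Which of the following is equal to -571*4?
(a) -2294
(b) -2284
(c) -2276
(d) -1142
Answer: b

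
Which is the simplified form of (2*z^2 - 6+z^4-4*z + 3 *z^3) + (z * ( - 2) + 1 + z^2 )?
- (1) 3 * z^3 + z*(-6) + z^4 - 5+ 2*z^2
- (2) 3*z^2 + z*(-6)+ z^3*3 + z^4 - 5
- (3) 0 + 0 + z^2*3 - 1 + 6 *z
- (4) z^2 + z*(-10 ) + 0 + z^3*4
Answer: 2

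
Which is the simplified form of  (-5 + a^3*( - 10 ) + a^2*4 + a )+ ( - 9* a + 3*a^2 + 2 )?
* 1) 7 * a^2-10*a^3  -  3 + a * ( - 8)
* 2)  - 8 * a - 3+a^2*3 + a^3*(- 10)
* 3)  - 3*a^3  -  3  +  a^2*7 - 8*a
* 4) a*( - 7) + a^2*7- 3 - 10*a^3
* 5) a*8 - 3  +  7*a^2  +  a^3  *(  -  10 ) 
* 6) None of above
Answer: 1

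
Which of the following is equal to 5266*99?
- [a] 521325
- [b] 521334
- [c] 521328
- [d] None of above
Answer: b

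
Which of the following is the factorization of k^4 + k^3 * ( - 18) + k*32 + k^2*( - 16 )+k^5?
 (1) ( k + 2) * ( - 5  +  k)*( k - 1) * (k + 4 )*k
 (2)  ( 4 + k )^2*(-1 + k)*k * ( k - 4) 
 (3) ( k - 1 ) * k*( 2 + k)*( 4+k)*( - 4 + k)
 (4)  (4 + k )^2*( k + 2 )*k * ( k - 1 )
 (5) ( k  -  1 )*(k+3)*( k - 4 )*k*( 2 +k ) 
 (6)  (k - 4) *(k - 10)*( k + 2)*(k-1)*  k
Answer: 3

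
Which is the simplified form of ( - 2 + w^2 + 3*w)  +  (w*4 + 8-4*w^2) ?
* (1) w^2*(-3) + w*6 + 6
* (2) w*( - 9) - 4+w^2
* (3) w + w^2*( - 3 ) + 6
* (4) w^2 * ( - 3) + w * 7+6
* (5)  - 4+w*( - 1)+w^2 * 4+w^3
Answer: 4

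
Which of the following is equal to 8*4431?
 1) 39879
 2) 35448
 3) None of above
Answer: 2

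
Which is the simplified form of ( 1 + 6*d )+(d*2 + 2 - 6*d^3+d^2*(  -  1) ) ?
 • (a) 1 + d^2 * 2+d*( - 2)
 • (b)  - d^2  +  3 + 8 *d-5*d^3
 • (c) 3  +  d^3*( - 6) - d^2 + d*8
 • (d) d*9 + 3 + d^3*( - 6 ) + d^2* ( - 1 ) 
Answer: c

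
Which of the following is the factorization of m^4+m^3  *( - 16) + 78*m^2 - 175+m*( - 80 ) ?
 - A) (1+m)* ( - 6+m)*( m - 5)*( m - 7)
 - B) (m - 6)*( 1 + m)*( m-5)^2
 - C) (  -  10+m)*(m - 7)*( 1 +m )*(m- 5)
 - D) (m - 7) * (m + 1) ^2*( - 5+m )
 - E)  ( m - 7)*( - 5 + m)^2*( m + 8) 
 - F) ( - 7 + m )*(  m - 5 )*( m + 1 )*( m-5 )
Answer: F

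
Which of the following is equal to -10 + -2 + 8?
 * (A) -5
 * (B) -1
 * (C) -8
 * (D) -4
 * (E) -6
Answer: D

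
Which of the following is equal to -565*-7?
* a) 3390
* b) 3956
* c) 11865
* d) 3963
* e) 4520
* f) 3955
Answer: f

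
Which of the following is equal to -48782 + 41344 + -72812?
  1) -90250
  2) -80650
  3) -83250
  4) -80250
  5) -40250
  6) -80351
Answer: 4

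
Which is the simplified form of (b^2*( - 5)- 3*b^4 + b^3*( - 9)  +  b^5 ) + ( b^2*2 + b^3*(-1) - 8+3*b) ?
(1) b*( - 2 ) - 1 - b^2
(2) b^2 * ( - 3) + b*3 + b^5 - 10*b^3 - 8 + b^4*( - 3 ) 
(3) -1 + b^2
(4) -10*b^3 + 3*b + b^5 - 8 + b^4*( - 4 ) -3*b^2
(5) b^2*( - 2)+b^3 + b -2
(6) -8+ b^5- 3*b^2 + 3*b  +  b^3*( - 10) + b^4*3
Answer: 2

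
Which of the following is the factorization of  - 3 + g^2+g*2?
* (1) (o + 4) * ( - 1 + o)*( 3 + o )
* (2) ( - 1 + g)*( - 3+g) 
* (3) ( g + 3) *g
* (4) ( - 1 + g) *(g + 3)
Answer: 4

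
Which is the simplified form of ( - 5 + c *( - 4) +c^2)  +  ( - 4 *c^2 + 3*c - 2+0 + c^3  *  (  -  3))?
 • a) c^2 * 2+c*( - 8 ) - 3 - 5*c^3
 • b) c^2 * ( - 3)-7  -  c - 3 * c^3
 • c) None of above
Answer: b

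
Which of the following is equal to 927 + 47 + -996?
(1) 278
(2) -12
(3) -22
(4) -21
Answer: 3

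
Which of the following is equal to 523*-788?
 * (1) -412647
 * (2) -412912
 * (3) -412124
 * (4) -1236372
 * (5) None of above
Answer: 3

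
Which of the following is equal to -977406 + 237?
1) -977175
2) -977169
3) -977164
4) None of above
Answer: 2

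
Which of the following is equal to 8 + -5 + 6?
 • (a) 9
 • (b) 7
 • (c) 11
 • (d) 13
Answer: a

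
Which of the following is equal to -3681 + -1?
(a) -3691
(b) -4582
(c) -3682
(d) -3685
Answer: c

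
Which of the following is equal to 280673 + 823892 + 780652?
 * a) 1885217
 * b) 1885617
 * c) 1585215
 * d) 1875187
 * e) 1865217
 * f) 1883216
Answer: a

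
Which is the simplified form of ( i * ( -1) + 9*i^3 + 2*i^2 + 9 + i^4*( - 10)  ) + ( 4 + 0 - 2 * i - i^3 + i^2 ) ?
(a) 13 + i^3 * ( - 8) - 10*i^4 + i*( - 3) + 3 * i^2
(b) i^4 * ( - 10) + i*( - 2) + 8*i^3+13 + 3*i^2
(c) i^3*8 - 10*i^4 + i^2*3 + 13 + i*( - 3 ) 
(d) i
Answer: c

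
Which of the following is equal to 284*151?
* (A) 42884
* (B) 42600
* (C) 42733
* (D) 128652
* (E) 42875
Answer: A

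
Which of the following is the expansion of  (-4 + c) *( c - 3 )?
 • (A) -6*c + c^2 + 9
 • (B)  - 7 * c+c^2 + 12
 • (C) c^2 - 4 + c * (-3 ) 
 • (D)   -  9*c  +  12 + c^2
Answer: B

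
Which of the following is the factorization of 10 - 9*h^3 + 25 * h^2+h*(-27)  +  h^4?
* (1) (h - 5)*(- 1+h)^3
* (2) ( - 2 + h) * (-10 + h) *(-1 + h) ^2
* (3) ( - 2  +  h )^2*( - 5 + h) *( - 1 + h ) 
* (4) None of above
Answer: 4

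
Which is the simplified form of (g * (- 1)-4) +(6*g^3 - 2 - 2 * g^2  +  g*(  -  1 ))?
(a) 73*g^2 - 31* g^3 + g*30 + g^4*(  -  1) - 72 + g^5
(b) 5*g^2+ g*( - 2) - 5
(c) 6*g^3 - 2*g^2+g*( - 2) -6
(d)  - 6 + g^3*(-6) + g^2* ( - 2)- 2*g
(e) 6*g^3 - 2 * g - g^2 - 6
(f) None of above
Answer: c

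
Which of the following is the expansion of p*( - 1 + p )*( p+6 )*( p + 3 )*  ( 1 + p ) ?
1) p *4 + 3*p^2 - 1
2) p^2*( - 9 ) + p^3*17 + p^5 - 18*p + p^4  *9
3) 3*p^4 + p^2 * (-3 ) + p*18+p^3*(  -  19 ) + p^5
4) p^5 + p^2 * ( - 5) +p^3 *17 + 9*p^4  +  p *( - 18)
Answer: 2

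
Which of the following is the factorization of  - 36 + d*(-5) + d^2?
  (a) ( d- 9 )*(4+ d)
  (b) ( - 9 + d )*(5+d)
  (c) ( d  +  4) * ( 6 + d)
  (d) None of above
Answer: a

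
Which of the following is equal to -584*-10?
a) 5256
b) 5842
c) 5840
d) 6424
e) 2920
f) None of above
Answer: c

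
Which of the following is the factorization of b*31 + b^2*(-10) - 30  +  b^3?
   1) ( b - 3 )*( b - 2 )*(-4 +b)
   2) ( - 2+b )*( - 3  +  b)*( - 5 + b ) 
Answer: 2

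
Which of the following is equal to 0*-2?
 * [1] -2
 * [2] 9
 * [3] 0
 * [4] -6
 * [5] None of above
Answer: 3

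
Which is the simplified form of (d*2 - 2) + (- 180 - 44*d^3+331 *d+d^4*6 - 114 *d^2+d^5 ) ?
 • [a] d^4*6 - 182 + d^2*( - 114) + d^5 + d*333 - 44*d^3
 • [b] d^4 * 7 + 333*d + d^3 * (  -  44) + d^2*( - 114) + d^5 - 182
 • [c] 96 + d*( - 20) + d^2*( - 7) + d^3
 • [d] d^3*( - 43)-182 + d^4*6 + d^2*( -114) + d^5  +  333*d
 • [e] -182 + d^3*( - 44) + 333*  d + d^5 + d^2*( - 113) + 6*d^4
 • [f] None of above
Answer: a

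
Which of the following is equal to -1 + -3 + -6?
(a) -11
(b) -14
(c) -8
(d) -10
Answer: d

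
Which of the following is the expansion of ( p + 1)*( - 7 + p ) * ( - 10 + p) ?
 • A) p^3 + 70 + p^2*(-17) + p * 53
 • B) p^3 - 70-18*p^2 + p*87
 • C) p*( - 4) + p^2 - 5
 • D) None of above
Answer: D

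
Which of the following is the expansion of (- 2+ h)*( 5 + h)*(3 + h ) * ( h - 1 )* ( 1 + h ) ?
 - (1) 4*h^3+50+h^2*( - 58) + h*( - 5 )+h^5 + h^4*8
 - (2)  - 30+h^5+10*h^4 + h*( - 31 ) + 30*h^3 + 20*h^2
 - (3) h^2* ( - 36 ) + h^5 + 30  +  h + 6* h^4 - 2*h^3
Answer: 3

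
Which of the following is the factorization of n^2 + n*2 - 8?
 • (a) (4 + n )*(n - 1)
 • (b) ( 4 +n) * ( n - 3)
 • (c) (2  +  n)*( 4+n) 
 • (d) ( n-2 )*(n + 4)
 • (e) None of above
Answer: d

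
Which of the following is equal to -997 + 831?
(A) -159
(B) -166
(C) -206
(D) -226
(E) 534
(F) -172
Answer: B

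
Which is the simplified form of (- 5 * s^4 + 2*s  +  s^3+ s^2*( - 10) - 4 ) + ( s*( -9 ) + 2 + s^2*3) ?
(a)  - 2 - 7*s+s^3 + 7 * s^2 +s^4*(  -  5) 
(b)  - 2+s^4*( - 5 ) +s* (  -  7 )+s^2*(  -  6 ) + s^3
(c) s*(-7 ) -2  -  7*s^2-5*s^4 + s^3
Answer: c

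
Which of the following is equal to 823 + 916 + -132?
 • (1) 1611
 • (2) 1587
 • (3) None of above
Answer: 3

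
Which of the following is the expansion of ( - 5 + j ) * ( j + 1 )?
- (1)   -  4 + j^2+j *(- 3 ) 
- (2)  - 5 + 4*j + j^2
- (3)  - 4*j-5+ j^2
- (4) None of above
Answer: 3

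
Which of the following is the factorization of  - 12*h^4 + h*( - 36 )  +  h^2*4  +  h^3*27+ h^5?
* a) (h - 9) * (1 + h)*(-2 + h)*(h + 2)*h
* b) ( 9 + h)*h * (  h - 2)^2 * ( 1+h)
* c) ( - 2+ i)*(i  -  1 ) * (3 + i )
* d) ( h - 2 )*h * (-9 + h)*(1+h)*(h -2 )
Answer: d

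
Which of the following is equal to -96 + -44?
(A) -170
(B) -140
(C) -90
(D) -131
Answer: B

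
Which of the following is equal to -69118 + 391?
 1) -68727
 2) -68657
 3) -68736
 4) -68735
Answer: 1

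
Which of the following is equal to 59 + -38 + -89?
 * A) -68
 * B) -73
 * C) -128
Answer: A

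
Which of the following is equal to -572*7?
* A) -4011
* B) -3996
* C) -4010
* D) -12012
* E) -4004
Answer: E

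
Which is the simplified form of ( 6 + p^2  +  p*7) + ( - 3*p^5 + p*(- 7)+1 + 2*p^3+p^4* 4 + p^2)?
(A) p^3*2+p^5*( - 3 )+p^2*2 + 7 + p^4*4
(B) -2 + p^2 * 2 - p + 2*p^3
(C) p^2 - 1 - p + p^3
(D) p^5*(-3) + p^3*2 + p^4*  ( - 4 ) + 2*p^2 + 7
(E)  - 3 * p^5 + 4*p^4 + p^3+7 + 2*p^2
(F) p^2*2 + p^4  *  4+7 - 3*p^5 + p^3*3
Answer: A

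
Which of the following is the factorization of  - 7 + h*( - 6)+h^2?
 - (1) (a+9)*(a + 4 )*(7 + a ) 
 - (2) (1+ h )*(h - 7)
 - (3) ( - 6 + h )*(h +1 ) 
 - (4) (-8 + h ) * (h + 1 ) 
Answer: 2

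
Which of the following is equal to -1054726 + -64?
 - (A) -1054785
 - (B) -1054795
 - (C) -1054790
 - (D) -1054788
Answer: C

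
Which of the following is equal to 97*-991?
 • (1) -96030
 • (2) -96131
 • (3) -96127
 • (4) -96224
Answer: 3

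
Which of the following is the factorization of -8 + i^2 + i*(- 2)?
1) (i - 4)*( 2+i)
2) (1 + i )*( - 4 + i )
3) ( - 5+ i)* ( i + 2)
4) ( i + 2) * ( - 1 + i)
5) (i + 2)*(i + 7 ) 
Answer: 1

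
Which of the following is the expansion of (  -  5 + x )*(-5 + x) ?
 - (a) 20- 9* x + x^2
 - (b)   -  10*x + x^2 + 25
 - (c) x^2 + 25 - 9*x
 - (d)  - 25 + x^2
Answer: b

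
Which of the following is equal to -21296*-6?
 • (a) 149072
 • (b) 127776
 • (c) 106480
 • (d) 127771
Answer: b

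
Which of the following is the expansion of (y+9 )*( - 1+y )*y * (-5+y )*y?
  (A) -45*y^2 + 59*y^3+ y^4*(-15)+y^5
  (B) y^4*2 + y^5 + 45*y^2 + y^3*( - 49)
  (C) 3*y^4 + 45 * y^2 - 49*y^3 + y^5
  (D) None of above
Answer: C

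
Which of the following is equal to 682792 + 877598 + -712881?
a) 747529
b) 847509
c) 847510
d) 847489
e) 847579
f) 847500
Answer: b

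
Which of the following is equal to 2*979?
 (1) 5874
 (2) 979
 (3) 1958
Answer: 3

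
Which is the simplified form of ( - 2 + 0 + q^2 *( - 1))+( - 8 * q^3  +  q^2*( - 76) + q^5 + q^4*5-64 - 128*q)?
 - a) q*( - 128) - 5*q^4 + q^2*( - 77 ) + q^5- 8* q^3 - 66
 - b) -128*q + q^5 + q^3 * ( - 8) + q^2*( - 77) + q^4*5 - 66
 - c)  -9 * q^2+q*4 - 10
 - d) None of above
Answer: b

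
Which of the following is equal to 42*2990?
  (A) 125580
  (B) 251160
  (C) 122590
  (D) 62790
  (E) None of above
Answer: A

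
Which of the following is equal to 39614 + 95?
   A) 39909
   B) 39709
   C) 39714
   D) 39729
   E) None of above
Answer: B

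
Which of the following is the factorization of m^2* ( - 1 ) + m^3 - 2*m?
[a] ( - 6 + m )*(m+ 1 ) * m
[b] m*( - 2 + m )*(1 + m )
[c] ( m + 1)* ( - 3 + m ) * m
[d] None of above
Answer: b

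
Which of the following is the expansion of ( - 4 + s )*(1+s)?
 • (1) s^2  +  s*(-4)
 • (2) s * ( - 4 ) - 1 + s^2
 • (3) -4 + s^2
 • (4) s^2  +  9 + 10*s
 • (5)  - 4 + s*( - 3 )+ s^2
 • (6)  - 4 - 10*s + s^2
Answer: 5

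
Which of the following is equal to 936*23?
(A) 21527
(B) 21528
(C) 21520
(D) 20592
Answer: B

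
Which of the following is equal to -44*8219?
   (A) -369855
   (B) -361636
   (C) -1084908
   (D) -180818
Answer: B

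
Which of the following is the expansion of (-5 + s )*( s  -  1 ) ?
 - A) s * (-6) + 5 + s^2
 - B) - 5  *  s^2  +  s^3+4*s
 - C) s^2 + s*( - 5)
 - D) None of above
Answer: A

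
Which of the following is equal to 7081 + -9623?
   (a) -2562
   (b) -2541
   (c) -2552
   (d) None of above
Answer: d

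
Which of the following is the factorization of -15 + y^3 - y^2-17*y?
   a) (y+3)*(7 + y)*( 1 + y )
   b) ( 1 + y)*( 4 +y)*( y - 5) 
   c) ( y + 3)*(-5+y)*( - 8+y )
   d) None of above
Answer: d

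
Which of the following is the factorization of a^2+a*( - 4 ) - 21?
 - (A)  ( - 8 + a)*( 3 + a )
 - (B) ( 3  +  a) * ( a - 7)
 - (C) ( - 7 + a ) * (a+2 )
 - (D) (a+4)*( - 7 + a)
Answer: B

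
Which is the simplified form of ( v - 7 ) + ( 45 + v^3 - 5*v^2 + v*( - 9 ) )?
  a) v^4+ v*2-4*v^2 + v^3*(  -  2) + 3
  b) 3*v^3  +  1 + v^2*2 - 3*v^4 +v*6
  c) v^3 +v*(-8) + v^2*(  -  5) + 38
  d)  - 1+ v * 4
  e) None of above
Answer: c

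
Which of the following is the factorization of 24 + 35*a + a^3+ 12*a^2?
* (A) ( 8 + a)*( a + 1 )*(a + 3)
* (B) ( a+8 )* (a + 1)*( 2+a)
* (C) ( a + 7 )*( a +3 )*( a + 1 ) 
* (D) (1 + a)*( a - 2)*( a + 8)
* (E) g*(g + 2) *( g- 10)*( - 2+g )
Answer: A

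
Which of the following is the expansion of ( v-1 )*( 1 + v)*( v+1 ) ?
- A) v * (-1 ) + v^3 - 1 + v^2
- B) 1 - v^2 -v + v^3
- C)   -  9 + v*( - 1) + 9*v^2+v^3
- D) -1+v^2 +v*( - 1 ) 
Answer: A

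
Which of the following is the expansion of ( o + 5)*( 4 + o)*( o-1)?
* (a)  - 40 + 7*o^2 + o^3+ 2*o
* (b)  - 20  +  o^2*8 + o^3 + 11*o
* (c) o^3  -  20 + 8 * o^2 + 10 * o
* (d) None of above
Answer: b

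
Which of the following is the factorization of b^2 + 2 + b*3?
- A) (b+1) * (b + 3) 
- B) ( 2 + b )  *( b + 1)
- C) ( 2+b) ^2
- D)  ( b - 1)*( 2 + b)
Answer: B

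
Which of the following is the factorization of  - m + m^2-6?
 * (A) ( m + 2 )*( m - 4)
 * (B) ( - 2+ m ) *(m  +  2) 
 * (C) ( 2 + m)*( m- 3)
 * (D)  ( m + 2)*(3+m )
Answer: C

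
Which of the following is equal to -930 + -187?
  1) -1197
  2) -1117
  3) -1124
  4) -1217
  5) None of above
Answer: 2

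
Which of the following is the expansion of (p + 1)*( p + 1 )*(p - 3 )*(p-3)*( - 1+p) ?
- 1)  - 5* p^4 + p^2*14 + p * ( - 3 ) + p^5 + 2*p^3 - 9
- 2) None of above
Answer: 1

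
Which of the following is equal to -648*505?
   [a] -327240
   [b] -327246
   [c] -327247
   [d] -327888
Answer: a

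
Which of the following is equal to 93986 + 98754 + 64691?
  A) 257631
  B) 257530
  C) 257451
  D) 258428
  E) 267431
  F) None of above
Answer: F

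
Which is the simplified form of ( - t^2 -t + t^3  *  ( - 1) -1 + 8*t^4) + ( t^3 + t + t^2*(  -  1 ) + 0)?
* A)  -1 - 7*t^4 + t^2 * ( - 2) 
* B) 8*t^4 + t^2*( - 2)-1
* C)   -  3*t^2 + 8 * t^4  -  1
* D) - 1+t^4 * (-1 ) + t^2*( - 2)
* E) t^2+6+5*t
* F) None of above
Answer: B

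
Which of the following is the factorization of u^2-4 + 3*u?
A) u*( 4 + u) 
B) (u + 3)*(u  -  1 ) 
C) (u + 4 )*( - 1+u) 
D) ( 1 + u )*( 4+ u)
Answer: C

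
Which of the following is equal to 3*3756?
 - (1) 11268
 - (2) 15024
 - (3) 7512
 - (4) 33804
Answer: 1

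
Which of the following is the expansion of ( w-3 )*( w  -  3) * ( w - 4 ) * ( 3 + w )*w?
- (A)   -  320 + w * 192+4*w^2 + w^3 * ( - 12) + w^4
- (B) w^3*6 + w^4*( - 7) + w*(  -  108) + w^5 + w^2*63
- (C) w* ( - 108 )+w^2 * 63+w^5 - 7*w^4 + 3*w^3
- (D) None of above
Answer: C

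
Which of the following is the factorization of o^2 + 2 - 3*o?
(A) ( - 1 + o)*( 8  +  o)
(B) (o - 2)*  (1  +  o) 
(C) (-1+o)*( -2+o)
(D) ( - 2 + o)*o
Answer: C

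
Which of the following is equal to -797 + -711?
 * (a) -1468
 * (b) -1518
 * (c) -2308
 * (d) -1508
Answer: d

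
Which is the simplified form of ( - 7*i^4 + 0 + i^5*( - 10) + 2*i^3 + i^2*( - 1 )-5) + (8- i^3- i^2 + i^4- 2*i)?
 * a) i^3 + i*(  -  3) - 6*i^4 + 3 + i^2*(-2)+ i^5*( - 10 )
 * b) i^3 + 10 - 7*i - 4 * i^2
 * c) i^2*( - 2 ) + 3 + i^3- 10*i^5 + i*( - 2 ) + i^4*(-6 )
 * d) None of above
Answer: c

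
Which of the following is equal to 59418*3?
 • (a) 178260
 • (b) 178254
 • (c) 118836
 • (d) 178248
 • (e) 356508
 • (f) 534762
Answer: b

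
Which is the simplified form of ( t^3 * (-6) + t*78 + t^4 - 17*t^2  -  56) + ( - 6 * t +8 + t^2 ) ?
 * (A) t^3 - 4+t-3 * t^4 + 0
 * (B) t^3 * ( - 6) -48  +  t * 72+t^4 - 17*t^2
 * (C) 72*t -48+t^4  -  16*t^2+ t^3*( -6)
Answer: C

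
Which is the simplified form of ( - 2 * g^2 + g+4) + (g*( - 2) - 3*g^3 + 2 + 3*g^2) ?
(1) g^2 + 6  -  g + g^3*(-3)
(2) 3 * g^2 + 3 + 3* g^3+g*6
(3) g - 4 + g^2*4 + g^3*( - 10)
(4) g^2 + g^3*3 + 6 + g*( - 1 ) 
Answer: 1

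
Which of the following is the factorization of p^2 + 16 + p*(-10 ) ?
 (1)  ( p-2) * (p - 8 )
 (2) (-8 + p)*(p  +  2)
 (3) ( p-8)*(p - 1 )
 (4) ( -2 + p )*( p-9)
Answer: 1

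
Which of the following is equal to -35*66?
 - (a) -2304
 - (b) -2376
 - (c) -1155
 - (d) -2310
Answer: d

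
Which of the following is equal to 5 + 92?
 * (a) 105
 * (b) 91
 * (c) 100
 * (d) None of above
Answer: d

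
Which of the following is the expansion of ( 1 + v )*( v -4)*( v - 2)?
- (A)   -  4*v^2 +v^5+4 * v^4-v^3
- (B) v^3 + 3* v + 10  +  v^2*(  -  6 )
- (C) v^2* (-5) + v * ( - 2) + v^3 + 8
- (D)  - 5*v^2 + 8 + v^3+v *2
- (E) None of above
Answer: D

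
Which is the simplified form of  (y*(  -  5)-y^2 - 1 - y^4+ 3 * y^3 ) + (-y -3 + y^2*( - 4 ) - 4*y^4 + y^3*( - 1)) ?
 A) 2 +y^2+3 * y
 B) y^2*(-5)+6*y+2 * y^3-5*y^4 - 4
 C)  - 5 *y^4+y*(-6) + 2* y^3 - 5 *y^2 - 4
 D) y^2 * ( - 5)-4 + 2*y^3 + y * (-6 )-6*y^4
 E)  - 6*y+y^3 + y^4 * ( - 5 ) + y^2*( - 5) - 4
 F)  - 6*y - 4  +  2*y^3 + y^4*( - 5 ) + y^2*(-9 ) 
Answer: C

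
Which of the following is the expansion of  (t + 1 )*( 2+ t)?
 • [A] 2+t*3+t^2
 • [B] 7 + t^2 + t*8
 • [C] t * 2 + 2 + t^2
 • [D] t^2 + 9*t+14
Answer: A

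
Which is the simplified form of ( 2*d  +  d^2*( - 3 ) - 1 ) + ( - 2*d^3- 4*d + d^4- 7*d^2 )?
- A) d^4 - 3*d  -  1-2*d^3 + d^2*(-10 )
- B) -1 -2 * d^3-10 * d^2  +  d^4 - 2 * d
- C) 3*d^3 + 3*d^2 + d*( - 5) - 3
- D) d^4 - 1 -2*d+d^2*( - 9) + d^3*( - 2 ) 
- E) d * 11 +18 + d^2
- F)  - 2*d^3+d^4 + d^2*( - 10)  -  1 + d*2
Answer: B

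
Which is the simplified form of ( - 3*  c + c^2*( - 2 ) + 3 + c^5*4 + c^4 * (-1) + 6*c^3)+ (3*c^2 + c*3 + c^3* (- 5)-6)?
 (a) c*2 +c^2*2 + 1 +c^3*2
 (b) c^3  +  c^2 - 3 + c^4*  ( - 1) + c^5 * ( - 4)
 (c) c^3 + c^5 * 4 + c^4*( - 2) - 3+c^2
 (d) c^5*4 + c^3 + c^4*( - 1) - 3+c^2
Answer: d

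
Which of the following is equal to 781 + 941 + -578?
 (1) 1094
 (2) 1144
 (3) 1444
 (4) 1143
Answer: 2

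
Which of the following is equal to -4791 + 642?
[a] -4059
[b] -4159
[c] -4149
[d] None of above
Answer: c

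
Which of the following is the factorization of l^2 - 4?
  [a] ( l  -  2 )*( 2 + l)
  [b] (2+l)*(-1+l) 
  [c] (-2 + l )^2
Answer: a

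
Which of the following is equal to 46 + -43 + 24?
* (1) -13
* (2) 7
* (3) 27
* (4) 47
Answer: 3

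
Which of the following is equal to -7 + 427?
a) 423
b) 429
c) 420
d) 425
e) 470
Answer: c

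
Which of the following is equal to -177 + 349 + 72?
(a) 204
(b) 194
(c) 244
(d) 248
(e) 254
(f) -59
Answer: c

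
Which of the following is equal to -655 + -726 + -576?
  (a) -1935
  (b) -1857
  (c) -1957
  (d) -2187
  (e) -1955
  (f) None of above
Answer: c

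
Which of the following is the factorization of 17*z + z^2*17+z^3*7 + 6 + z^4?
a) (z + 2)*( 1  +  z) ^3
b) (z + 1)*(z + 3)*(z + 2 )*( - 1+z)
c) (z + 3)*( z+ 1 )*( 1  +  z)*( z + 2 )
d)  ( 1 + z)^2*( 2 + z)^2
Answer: c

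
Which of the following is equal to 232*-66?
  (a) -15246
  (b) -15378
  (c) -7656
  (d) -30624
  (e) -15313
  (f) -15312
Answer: f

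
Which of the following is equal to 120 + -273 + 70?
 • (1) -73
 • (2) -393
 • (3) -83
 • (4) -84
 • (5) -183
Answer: 3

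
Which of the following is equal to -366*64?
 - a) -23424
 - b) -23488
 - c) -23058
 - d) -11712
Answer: a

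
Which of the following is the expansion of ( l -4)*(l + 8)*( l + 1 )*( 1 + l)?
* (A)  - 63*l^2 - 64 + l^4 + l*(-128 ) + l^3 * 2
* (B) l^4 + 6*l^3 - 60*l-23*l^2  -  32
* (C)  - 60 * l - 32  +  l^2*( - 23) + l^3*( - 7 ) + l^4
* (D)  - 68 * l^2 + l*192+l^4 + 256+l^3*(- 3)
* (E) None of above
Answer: B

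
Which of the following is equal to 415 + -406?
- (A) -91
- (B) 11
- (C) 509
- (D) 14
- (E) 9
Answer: E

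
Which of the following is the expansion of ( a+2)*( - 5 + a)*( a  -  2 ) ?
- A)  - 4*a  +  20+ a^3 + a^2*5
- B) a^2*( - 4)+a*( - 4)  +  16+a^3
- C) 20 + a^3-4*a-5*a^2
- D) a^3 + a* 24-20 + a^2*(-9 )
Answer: C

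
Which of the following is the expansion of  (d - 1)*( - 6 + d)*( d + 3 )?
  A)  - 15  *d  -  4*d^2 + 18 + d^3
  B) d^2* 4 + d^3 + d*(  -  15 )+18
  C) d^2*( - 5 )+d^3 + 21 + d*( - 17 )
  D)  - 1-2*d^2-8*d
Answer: A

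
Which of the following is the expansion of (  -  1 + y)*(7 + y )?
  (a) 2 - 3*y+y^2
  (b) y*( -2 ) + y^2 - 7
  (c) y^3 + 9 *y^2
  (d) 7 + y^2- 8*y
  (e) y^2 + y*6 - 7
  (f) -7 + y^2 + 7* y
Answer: e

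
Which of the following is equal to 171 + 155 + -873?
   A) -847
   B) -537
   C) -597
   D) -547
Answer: D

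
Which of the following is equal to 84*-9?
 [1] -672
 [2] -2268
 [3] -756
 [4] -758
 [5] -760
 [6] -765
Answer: 3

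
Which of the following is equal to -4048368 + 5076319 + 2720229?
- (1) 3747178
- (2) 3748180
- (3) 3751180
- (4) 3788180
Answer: 2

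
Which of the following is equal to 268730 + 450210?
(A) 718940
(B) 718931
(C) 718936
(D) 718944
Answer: A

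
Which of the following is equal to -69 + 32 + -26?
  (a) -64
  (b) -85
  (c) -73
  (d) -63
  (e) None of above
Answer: d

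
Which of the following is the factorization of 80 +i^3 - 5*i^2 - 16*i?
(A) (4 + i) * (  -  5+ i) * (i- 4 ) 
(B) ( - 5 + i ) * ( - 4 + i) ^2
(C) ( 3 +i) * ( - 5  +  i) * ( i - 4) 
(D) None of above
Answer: A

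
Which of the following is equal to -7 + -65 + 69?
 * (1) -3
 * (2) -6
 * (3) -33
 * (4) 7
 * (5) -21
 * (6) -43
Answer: 1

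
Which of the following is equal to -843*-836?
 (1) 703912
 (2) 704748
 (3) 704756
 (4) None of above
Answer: 2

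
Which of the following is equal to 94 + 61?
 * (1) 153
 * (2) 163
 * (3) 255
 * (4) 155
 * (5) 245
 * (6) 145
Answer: 4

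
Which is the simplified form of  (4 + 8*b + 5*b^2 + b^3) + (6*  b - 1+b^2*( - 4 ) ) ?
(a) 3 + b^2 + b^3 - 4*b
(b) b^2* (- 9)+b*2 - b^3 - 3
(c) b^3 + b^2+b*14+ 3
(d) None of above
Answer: c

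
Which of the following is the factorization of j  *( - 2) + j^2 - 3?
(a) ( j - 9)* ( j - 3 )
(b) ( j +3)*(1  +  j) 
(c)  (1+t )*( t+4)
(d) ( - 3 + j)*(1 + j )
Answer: d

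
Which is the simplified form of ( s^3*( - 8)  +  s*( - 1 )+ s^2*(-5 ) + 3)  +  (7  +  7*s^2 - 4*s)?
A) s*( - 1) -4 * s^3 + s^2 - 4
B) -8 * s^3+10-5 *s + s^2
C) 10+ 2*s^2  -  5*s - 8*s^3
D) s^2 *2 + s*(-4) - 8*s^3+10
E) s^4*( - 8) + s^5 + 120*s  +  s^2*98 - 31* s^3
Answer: C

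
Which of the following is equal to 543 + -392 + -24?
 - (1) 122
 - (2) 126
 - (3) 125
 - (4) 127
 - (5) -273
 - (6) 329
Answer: 4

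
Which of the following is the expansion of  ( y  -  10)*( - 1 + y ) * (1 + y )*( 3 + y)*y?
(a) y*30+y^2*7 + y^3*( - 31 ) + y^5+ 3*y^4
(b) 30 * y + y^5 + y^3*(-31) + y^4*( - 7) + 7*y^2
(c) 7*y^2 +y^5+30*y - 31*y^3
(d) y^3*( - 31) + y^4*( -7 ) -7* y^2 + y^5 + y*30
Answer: b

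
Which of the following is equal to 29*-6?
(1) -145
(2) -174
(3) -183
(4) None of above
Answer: 2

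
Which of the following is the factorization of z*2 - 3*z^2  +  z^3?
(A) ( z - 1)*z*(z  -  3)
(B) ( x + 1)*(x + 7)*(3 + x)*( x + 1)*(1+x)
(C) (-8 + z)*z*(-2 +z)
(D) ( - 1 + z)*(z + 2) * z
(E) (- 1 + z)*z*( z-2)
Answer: E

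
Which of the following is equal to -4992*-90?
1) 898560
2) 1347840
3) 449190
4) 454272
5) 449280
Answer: 5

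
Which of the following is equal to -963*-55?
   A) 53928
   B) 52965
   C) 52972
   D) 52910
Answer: B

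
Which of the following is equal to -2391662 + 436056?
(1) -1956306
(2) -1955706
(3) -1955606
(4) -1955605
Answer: 3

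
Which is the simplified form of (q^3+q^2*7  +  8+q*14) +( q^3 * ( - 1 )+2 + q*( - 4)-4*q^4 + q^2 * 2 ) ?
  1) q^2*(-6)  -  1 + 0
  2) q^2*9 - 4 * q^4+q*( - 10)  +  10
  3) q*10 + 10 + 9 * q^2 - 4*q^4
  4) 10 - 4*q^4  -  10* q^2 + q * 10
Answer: 3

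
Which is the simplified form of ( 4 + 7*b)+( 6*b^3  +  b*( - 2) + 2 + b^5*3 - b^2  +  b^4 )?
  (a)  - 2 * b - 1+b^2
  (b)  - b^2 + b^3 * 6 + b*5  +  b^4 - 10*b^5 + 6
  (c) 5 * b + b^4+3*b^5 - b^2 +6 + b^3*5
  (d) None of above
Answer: d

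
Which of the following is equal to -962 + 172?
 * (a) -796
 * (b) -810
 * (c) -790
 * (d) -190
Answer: c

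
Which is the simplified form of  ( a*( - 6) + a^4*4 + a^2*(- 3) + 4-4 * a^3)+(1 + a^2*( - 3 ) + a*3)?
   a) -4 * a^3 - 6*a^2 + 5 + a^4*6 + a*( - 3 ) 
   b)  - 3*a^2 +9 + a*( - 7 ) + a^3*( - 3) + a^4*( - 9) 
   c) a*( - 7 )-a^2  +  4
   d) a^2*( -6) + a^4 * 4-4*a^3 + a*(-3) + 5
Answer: d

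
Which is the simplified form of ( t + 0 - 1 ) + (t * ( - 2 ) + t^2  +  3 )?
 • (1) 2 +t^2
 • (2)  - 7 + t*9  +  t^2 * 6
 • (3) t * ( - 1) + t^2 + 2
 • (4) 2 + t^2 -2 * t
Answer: 3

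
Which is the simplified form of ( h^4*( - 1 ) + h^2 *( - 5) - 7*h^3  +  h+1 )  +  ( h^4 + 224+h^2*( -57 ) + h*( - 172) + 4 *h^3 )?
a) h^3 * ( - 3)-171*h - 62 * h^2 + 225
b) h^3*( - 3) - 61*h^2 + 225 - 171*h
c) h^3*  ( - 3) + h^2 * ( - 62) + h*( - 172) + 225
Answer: a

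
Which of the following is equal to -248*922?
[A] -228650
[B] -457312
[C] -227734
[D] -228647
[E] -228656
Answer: E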